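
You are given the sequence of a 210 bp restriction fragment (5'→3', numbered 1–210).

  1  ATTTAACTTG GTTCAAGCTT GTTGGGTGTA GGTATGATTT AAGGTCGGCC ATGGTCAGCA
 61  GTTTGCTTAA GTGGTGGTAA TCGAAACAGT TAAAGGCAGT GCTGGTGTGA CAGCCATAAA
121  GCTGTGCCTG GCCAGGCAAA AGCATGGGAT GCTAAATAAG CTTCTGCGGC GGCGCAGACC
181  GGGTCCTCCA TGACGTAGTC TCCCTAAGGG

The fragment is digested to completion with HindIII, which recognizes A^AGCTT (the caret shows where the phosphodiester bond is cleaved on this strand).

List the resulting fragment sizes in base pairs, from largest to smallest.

143, 52, 15 bp

HindIII sites (AAGCTT) start at positions 15, 158.
HindIII cuts after the first base of each site, so after positions 15, 158.
Linear molecule, 2 cuts → 3 fragments:
  1–15 → 15 bp
  16–158 → 143 bp
  159–210 → 52 bp
Sorted largest to smallest: 143, 52, 15 bp.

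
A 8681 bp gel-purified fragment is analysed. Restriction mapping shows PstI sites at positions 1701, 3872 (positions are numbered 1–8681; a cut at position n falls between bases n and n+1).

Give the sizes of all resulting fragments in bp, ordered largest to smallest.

Linear molecule, 2 cuts → 3 fragments:
  1701 − 0 = 1701 bp
  3872 − 1701 = 2171 bp
  8681 − 3872 = 4809 bp
Sorted largest to smallest: 4809, 2171, 1701 bp.

4809, 2171, 1701 bp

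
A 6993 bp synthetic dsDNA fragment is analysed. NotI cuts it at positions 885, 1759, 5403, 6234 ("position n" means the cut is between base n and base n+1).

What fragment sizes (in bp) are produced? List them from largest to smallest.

3644, 885, 874, 831, 759 bp

Linear molecule, 4 cuts → 5 fragments:
  885 − 0 = 885 bp
  1759 − 885 = 874 bp
  5403 − 1759 = 3644 bp
  6234 − 5403 = 831 bp
  6993 − 6234 = 759 bp
Sorted largest to smallest: 3644, 885, 874, 831, 759 bp.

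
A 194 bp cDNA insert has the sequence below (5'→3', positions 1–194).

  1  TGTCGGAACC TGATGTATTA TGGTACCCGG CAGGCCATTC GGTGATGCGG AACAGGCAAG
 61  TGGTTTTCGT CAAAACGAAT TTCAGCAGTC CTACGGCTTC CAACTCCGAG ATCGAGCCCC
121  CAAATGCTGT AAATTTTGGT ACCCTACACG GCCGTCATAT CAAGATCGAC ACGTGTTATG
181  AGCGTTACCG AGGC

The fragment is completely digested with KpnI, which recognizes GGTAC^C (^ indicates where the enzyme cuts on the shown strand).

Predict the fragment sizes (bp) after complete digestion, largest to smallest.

KpnI sites (GGTACC) start at positions 22, 138.
KpnI cuts after base 5 of each site (before the last base), so after positions 26, 142.
Linear molecule, 2 cuts → 3 fragments:
  1–26 → 26 bp
  27–142 → 116 bp
  143–194 → 52 bp
Sorted largest to smallest: 116, 52, 26 bp.

116, 52, 26 bp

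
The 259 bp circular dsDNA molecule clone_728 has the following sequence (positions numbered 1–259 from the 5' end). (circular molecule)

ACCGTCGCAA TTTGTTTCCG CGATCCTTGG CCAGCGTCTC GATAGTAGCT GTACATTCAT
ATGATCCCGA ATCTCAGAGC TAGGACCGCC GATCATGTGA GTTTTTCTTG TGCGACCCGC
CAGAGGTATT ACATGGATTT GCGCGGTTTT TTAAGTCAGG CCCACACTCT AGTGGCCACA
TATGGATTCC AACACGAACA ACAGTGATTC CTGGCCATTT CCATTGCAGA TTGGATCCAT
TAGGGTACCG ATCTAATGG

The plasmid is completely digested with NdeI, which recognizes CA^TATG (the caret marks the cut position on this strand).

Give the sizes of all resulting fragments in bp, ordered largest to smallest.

138, 121 bp

NdeI sites (CATATG) start at positions 58, 179.
NdeI cuts after base 2 of each site, so after positions 59, 180.
Circular molecule, 2 cuts → 2 fragments:
  60–180 → 121 bp
  181–259 then 1–59 → 79 + 59 = 138 bp
Sorted largest to smallest: 138, 121 bp.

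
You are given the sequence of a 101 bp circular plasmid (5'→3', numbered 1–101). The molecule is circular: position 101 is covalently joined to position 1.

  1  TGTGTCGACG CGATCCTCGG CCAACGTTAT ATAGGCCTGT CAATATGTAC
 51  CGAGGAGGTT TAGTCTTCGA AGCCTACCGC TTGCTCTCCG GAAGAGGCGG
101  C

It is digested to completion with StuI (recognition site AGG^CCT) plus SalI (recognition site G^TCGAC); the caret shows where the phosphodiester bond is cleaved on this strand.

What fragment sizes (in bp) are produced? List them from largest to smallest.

The StuI site (AGGCCT) starts at position 33.
StuI cuts after base 3 of each site, so after position 35.
The SalI site (GTCGAC) starts at position 4.
SalI cuts after the first base of each site, so after position 4.
Combined cut positions: 4, 35.
Circular molecule, 2 cuts → 2 fragments:
  5–35 → 31 bp
  36–101 then 1–4 → 66 + 4 = 70 bp
Sorted largest to smallest: 70, 31 bp.

70, 31 bp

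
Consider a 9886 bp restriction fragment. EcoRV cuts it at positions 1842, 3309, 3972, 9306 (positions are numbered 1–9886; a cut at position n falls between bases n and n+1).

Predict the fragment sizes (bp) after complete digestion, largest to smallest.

5334, 1842, 1467, 663, 580 bp

Linear molecule, 4 cuts → 5 fragments:
  1842 − 0 = 1842 bp
  3309 − 1842 = 1467 bp
  3972 − 3309 = 663 bp
  9306 − 3972 = 5334 bp
  9886 − 9306 = 580 bp
Sorted largest to smallest: 5334, 1842, 1467, 663, 580 bp.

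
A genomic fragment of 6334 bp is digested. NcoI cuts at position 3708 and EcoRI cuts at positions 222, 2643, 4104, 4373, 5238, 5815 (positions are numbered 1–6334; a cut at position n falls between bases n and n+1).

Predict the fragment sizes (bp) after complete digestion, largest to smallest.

2421, 1065, 865, 577, 519, 396, 269, 222 bp

Combined cut positions (sorted): 222, 2643, 3708, 4104, 4373, 5238, 5815.
Linear molecule, 7 cuts → 8 fragments:
  222 − 0 = 222 bp
  2643 − 222 = 2421 bp
  3708 − 2643 = 1065 bp
  4104 − 3708 = 396 bp
  4373 − 4104 = 269 bp
  5238 − 4373 = 865 bp
  5815 − 5238 = 577 bp
  6334 − 5815 = 519 bp
Sorted largest to smallest: 2421, 1065, 865, 577, 519, 396, 269, 222 bp.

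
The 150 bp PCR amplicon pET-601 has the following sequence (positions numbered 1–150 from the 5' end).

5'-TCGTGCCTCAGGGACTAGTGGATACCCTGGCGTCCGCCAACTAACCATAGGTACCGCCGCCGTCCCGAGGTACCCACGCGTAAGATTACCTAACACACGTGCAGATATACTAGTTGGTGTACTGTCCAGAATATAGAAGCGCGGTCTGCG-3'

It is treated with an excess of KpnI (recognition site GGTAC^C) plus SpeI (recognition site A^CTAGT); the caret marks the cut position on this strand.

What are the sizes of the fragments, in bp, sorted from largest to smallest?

41, 40, 36, 19, 14 bp

KpnI sites (GGTACC) start at positions 50, 69.
KpnI cuts after base 5 of each site (before the last base), so after positions 54, 73.
SpeI sites (ACTAGT) start at positions 14, 109.
SpeI cuts after the first base of each site, so after positions 14, 109.
Combined cut positions: 14, 54, 73, 109.
Linear molecule, 4 cuts → 5 fragments:
  1–14 → 14 bp
  15–54 → 40 bp
  55–73 → 19 bp
  74–109 → 36 bp
  110–150 → 41 bp
Sorted largest to smallest: 41, 40, 36, 19, 14 bp.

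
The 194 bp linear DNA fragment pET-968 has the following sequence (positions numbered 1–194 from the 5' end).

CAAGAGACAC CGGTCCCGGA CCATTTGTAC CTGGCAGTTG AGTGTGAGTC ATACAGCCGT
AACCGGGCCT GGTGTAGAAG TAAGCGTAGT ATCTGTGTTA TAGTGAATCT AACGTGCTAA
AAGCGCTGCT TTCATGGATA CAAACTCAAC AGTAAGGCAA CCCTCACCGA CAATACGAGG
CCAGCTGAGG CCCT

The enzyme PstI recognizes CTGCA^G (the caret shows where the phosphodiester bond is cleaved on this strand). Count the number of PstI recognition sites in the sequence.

0

No occurrence of CTGCAG is present in the sequence.
PstI does not cut: 0 sites.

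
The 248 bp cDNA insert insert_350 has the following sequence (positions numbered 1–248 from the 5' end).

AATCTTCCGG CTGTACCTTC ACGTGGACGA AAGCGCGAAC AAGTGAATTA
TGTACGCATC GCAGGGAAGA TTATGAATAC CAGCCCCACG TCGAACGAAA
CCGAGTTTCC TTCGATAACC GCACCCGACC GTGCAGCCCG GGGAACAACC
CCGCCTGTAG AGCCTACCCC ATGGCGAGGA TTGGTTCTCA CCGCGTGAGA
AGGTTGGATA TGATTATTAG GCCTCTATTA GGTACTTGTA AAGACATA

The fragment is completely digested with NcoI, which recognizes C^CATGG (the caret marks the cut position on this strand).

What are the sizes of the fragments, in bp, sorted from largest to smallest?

169, 79 bp

The NcoI site (CCATGG) starts at position 169.
NcoI cuts after the first base of each site, so after position 169.
Linear molecule, 1 cut → 2 fragments:
  1–169 → 169 bp
  170–248 → 79 bp
Sorted largest to smallest: 169, 79 bp.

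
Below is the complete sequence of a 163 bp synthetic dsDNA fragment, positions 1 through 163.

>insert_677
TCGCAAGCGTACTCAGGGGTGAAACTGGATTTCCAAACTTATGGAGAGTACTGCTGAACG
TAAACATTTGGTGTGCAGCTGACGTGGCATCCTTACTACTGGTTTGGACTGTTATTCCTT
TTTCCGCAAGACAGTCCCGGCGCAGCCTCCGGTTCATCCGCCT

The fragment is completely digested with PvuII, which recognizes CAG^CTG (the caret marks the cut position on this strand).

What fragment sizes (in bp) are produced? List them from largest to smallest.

The PvuII site (CAGCTG) starts at position 76.
PvuII cuts after base 3 of each site, so after position 78.
Linear molecule, 1 cut → 2 fragments:
  1–78 → 78 bp
  79–163 → 85 bp
Sorted largest to smallest: 85, 78 bp.

85, 78 bp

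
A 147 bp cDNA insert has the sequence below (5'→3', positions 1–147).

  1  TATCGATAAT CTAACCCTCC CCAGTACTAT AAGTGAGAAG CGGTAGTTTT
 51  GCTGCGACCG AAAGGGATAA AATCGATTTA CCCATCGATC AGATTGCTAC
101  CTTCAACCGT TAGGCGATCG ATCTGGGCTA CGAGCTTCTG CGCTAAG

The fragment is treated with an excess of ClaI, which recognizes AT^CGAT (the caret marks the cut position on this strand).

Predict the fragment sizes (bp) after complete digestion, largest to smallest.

ClaI sites (ATCGAT) start at positions 2, 72, 84, 117.
ClaI cuts after base 2 of each site, so after positions 3, 73, 85, 118.
Linear molecule, 4 cuts → 5 fragments:
  1–3 → 3 bp
  4–73 → 70 bp
  74–85 → 12 bp
  86–118 → 33 bp
  119–147 → 29 bp
Sorted largest to smallest: 70, 33, 29, 12, 3 bp.

70, 33, 29, 12, 3 bp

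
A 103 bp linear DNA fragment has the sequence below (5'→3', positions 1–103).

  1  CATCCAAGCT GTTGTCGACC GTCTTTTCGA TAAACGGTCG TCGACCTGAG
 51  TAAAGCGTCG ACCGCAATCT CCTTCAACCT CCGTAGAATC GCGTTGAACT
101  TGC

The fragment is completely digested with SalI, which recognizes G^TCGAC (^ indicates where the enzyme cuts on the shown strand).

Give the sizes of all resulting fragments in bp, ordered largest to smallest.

SalI sites (GTCGAC) start at positions 14, 40, 57.
SalI cuts after the first base of each site, so after positions 14, 40, 57.
Linear molecule, 3 cuts → 4 fragments:
  1–14 → 14 bp
  15–40 → 26 bp
  41–57 → 17 bp
  58–103 → 46 bp
Sorted largest to smallest: 46, 26, 17, 14 bp.

46, 26, 17, 14 bp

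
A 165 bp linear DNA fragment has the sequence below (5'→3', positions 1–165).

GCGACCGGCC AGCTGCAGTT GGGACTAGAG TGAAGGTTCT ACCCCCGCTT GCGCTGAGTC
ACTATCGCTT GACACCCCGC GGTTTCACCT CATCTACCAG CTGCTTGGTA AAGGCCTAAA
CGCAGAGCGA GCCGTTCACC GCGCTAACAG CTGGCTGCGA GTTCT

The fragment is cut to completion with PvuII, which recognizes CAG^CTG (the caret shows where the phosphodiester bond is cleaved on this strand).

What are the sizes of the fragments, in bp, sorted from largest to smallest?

PvuII sites (CAGCTG) start at positions 10, 98, 148.
PvuII cuts after base 3 of each site, so after positions 12, 100, 150.
Linear molecule, 3 cuts → 4 fragments:
  1–12 → 12 bp
  13–100 → 88 bp
  101–150 → 50 bp
  151–165 → 15 bp
Sorted largest to smallest: 88, 50, 15, 12 bp.

88, 50, 15, 12 bp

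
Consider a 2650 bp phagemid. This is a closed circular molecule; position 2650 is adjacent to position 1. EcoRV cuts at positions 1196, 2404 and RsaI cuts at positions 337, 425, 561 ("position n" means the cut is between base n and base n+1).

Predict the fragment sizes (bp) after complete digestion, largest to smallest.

Combined cut positions (sorted): 337, 425, 561, 1196, 2404.
Circular molecule, 5 cuts → 5 fragments:
  425 − 337 = 88 bp
  561 − 425 = 136 bp
  1196 − 561 = 635 bp
  2404 − 1196 = 1208 bp
  wrap: 2650 − 2404 + 337 = 583 bp
Sorted largest to smallest: 1208, 635, 583, 136, 88 bp.

1208, 635, 583, 136, 88 bp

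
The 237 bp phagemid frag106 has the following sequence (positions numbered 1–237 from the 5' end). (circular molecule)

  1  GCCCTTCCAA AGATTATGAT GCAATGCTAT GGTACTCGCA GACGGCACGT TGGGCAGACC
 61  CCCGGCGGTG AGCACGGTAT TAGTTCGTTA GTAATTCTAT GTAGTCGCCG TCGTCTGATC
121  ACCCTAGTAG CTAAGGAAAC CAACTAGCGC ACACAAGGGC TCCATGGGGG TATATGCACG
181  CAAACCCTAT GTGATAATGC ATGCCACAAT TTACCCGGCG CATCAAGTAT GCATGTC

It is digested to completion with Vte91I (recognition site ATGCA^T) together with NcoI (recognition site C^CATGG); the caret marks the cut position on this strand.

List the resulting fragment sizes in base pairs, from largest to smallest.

Vte91I sites (ATGCAT) start at positions 197, 229.
Vte91I cuts after base 5 of each site (before the last base), so after positions 201, 233.
The NcoI site (CCATGG) starts at position 162.
NcoI cuts after the first base of each site, so after position 162.
Combined cut positions: 162, 201, 233.
Circular molecule, 3 cuts → 3 fragments:
  163–201 → 39 bp
  202–233 → 32 bp
  234–237 then 1–162 → 4 + 162 = 166 bp
Sorted largest to smallest: 166, 39, 32 bp.

166, 39, 32 bp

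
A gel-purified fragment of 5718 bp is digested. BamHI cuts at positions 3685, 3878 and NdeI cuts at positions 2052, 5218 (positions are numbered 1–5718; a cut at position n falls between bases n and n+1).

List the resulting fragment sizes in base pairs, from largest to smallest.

Combined cut positions (sorted): 2052, 3685, 3878, 5218.
Linear molecule, 4 cuts → 5 fragments:
  2052 − 0 = 2052 bp
  3685 − 2052 = 1633 bp
  3878 − 3685 = 193 bp
  5218 − 3878 = 1340 bp
  5718 − 5218 = 500 bp
Sorted largest to smallest: 2052, 1633, 1340, 500, 193 bp.

2052, 1633, 1340, 500, 193 bp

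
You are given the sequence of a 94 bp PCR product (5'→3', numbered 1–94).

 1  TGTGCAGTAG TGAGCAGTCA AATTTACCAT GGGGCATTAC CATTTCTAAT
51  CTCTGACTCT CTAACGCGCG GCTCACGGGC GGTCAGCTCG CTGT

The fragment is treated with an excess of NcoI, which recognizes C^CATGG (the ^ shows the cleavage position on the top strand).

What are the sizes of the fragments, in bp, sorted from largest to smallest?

The NcoI site (CCATGG) starts at position 27.
NcoI cuts after the first base of each site, so after position 27.
Linear molecule, 1 cut → 2 fragments:
  1–27 → 27 bp
  28–94 → 67 bp
Sorted largest to smallest: 67, 27 bp.

67, 27 bp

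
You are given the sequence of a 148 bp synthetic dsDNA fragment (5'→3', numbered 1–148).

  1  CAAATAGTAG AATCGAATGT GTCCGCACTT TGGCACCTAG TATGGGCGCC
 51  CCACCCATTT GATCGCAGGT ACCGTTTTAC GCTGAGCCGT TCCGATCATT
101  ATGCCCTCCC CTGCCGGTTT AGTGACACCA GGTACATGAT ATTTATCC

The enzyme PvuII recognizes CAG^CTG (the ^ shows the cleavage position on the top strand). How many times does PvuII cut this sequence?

No occurrence of CAGCTG is present in the sequence.
PvuII does not cut: 0 sites.

0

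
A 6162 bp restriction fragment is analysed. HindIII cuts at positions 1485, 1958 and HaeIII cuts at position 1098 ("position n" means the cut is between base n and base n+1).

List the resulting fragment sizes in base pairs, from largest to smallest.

Combined cut positions (sorted): 1098, 1485, 1958.
Linear molecule, 3 cuts → 4 fragments:
  1098 − 0 = 1098 bp
  1485 − 1098 = 387 bp
  1958 − 1485 = 473 bp
  6162 − 1958 = 4204 bp
Sorted largest to smallest: 4204, 1098, 473, 387 bp.

4204, 1098, 473, 387 bp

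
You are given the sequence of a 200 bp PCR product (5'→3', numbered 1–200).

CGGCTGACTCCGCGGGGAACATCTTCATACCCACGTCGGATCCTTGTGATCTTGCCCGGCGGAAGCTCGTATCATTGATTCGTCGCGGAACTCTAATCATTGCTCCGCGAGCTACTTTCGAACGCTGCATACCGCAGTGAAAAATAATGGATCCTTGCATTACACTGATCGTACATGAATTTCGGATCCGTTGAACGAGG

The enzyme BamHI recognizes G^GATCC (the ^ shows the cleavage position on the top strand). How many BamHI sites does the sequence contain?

GGATCC occurs starting at positions 38, 149, 184.
BamHI cuts at 3 sites.

3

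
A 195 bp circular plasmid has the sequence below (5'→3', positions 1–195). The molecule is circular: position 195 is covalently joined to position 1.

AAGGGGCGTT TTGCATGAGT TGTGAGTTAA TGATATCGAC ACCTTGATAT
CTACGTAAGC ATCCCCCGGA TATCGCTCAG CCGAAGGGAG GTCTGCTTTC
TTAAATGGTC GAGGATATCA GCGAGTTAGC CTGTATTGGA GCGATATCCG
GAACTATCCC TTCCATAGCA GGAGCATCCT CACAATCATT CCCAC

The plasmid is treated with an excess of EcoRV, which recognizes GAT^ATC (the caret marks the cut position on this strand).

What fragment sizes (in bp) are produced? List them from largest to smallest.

EcoRV sites (GATATC) start at positions 32, 46, 69, 114, 143.
EcoRV cuts after base 3 of each site, so after positions 34, 48, 71, 116, 145.
Circular molecule, 5 cuts → 5 fragments:
  35–48 → 14 bp
  49–71 → 23 bp
  72–116 → 45 bp
  117–145 → 29 bp
  146–195 then 1–34 → 50 + 34 = 84 bp
Sorted largest to smallest: 84, 45, 29, 23, 14 bp.

84, 45, 29, 23, 14 bp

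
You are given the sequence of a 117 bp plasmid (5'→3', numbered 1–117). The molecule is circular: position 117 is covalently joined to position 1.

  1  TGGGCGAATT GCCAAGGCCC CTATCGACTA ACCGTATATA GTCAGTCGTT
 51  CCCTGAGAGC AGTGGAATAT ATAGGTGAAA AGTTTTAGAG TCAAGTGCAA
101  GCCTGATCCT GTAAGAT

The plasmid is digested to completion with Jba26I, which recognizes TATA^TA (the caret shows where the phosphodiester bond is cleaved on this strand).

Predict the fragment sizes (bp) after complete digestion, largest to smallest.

84, 33 bp

Jba26I sites (TATATA) start at positions 35, 68.
Jba26I cuts after base 4 of each site, so after positions 38, 71.
Circular molecule, 2 cuts → 2 fragments:
  39–71 → 33 bp
  72–117 then 1–38 → 46 + 38 = 84 bp
Sorted largest to smallest: 84, 33 bp.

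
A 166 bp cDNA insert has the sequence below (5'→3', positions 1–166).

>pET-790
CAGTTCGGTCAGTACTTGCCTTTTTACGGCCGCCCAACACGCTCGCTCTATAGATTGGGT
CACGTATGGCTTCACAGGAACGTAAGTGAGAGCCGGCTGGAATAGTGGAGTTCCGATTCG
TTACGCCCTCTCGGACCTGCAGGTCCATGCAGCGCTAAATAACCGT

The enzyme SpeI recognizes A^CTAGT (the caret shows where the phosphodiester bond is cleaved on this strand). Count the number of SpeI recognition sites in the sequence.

No occurrence of ACTAGT is present in the sequence.
SpeI does not cut: 0 sites.

0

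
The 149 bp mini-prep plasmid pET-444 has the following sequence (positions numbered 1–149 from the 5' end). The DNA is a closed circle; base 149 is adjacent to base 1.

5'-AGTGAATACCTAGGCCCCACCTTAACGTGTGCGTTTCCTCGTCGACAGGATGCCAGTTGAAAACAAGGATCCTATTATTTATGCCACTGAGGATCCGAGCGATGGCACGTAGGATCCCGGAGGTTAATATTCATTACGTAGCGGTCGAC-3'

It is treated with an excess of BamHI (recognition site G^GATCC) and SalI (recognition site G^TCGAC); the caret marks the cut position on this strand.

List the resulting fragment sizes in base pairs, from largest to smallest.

46, 32, 26, 24, 21 bp

BamHI sites (GGATCC) start at positions 67, 91, 112.
BamHI cuts after the first base of each site, so after positions 67, 91, 112.
SalI sites (GTCGAC) start at positions 41, 144.
SalI cuts after the first base of each site, so after positions 41, 144.
Combined cut positions: 41, 67, 91, 112, 144.
Circular molecule, 5 cuts → 5 fragments:
  42–67 → 26 bp
  68–91 → 24 bp
  92–112 → 21 bp
  113–144 → 32 bp
  145–149 then 1–41 → 5 + 41 = 46 bp
Sorted largest to smallest: 46, 32, 26, 24, 21 bp.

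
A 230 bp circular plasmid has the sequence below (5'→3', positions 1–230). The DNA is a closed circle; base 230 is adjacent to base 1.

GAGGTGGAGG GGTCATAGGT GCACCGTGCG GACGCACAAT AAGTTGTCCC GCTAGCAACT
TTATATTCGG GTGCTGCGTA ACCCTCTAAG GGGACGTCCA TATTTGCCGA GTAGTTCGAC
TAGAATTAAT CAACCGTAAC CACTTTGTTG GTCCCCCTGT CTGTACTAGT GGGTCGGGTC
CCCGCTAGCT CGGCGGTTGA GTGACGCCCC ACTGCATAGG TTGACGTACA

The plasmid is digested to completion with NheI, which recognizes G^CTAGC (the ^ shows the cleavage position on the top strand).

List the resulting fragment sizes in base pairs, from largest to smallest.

NheI sites (GCTAGC) start at positions 51, 184.
NheI cuts after the first base of each site, so after positions 51, 184.
Circular molecule, 2 cuts → 2 fragments:
  52–184 → 133 bp
  185–230 then 1–51 → 46 + 51 = 97 bp
Sorted largest to smallest: 133, 97 bp.

133, 97 bp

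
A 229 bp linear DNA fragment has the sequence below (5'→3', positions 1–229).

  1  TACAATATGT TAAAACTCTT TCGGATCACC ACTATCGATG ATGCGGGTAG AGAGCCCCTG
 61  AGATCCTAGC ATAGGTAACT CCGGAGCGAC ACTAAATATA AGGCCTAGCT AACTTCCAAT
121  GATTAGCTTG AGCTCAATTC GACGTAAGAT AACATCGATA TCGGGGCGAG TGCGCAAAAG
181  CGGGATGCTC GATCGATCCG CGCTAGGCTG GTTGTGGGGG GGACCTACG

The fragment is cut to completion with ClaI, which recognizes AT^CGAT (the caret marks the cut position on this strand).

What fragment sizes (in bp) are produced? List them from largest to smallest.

120, 38, 36, 35 bp

ClaI sites (ATCGAT) start at positions 34, 154, 192.
ClaI cuts after base 2 of each site, so after positions 35, 155, 193.
Linear molecule, 3 cuts → 4 fragments:
  1–35 → 35 bp
  36–155 → 120 bp
  156–193 → 38 bp
  194–229 → 36 bp
Sorted largest to smallest: 120, 38, 36, 35 bp.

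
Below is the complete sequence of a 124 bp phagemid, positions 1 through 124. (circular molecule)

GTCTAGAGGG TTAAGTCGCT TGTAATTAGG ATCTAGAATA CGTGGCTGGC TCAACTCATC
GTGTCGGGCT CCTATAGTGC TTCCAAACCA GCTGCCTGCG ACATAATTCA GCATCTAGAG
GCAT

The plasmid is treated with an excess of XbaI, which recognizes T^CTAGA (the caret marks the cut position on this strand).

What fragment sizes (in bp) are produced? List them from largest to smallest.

82, 30, 12 bp

XbaI sites (TCTAGA) start at positions 2, 32, 114.
XbaI cuts after the first base of each site, so after positions 2, 32, 114.
Circular molecule, 3 cuts → 3 fragments:
  3–32 → 30 bp
  33–114 → 82 bp
  115–124 then 1–2 → 10 + 2 = 12 bp
Sorted largest to smallest: 82, 30, 12 bp.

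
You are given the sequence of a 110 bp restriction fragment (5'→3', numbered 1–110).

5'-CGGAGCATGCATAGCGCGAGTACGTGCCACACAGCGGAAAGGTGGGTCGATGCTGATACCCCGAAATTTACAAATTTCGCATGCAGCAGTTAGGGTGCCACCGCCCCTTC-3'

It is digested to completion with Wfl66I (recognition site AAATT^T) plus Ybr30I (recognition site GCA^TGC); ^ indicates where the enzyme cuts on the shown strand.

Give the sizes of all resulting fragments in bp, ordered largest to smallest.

Wfl66I sites (AAATTT) start at positions 64, 72.
Wfl66I cuts after base 5 of each site (before the last base), so after positions 68, 76.
Ybr30I sites (GCATGC) start at positions 5, 79.
Ybr30I cuts after base 3 of each site, so after positions 7, 81.
Combined cut positions: 7, 68, 76, 81.
Linear molecule, 4 cuts → 5 fragments:
  1–7 → 7 bp
  8–68 → 61 bp
  69–76 → 8 bp
  77–81 → 5 bp
  82–110 → 29 bp
Sorted largest to smallest: 61, 29, 8, 7, 5 bp.

61, 29, 8, 7, 5 bp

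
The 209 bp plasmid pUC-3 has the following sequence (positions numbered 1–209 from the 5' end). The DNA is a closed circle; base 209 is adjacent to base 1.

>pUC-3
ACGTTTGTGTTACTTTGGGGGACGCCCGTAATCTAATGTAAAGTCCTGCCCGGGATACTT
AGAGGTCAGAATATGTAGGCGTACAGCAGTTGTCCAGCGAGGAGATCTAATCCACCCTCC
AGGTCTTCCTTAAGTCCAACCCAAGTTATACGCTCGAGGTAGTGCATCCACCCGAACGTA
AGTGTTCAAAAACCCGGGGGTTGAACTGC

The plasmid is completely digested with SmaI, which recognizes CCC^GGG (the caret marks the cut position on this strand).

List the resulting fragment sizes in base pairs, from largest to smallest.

SmaI sites (CCCGGG) start at positions 49, 193.
SmaI cuts after base 3 of each site, so after positions 51, 195.
Circular molecule, 2 cuts → 2 fragments:
  52–195 → 144 bp
  196–209 then 1–51 → 14 + 51 = 65 bp
Sorted largest to smallest: 144, 65 bp.

144, 65 bp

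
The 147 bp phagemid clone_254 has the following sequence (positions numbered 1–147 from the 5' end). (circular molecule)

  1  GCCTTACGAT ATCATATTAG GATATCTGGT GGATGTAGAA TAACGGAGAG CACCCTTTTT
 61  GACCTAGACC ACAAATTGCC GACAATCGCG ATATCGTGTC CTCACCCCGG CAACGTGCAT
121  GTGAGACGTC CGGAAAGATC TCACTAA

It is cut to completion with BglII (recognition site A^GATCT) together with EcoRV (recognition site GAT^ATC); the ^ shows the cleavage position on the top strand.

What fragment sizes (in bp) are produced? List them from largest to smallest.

The BglII site (AGATCT) starts at position 136.
BglII cuts after the first base of each site, so after position 136.
EcoRV sites (GATATC) start at positions 8, 21, 90.
EcoRV cuts after base 3 of each site, so after positions 10, 23, 92.
Combined cut positions: 10, 23, 92, 136.
Circular molecule, 4 cuts → 4 fragments:
  11–23 → 13 bp
  24–92 → 69 bp
  93–136 → 44 bp
  137–147 then 1–10 → 11 + 10 = 21 bp
Sorted largest to smallest: 69, 44, 21, 13 bp.

69, 44, 21, 13 bp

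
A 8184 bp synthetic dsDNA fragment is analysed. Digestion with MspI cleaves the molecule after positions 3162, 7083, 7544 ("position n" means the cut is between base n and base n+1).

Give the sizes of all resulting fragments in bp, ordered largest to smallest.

Linear molecule, 3 cuts → 4 fragments:
  3162 − 0 = 3162 bp
  7083 − 3162 = 3921 bp
  7544 − 7083 = 461 bp
  8184 − 7544 = 640 bp
Sorted largest to smallest: 3921, 3162, 640, 461 bp.

3921, 3162, 640, 461 bp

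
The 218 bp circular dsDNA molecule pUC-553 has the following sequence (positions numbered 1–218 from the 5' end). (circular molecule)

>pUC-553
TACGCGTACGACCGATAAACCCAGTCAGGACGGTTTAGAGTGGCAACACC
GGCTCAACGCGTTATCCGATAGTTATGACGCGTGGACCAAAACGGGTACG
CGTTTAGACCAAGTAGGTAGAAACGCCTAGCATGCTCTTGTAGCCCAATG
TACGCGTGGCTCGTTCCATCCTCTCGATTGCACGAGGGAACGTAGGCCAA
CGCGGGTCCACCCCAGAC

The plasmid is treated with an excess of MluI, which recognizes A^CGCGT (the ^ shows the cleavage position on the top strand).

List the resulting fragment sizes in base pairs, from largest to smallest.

MluI sites (ACGCGT) start at positions 2, 57, 78, 98, 152.
MluI cuts after the first base of each site, so after positions 2, 57, 78, 98, 152.
Circular molecule, 5 cuts → 5 fragments:
  3–57 → 55 bp
  58–78 → 21 bp
  79–98 → 20 bp
  99–152 → 54 bp
  153–218 then 1–2 → 66 + 2 = 68 bp
Sorted largest to smallest: 68, 55, 54, 21, 20 bp.

68, 55, 54, 21, 20 bp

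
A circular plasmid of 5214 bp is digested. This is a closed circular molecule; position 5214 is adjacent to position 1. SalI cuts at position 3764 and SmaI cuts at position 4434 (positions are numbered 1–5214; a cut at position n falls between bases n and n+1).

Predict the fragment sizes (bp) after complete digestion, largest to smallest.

4544, 670 bp

Combined cut positions (sorted): 3764, 4434.
Circular molecule, 2 cuts → 2 fragments:
  4434 − 3764 = 670 bp
  wrap: 5214 − 4434 + 3764 = 4544 bp
Sorted largest to smallest: 4544, 670 bp.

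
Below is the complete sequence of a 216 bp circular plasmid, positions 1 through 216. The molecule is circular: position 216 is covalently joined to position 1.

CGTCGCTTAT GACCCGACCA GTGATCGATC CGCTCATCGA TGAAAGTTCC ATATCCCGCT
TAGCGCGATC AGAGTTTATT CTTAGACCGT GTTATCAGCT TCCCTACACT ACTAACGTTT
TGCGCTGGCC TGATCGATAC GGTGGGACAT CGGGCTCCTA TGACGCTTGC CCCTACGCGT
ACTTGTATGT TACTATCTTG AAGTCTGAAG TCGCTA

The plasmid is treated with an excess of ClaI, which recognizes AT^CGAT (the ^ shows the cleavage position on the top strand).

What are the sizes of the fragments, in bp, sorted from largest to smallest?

ClaI sites (ATCGAT) start at positions 24, 36, 133.
ClaI cuts after base 2 of each site, so after positions 25, 37, 134.
Circular molecule, 3 cuts → 3 fragments:
  26–37 → 12 bp
  38–134 → 97 bp
  135–216 then 1–25 → 82 + 25 = 107 bp
Sorted largest to smallest: 107, 97, 12 bp.

107, 97, 12 bp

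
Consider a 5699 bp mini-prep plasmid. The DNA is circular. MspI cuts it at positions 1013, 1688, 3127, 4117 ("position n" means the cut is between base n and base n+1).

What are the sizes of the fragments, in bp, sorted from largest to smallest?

Circular molecule, 4 cuts → 4 fragments:
  1688 − 1013 = 675 bp
  3127 − 1688 = 1439 bp
  4117 − 3127 = 990 bp
  wrap: 5699 − 4117 + 1013 = 2595 bp
Sorted largest to smallest: 2595, 1439, 990, 675 bp.

2595, 1439, 990, 675 bp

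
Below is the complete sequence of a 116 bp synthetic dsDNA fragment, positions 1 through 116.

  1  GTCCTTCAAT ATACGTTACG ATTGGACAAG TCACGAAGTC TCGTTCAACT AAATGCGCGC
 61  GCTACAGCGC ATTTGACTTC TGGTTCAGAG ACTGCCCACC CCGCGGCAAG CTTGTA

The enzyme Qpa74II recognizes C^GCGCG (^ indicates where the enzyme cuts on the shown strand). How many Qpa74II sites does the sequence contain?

1

CGCGCG occurs starting at position 56.
Qpa74II cuts at 1 site.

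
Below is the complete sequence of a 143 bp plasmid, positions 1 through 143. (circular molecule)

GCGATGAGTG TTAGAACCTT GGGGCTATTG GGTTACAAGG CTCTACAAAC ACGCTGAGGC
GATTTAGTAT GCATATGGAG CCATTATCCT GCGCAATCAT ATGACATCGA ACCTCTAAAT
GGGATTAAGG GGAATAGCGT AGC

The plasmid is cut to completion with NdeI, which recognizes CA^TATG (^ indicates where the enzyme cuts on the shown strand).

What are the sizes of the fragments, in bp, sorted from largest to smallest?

NdeI sites (CATATG) start at positions 72, 98.
NdeI cuts after base 2 of each site, so after positions 73, 99.
Circular molecule, 2 cuts → 2 fragments:
  74–99 → 26 bp
  100–143 then 1–73 → 44 + 73 = 117 bp
Sorted largest to smallest: 117, 26 bp.

117, 26 bp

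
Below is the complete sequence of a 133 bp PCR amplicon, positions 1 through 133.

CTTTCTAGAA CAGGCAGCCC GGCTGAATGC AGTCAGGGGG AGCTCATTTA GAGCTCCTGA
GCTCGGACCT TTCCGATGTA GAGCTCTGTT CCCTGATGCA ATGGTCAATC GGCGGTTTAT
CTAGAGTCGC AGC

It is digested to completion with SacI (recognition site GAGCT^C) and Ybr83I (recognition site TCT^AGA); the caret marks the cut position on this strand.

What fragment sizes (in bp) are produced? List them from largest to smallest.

38, 37, 22, 11, 11, 8, 6 bp

SacI sites (GAGCTC) start at positions 40, 51, 59, 81.
SacI cuts after base 5 of each site (before the last base), so after positions 44, 55, 63, 85.
Ybr83I sites (TCTAGA) start at positions 4, 120.
Ybr83I cuts after base 3 of each site, so after positions 6, 122.
Combined cut positions: 6, 44, 55, 63, 85, 122.
Linear molecule, 6 cuts → 7 fragments:
  1–6 → 6 bp
  7–44 → 38 bp
  45–55 → 11 bp
  56–63 → 8 bp
  64–85 → 22 bp
  86–122 → 37 bp
  123–133 → 11 bp
Sorted largest to smallest: 38, 37, 22, 11, 11, 8, 6 bp.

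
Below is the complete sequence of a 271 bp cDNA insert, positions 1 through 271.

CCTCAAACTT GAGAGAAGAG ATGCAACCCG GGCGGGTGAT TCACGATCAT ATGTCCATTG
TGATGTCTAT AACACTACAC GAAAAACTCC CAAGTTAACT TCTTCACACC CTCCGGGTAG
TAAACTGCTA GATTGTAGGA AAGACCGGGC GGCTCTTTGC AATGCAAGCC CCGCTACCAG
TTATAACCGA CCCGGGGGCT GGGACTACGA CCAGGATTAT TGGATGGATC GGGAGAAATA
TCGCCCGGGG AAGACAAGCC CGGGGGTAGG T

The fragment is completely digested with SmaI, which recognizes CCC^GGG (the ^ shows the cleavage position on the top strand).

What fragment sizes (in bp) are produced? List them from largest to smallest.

SmaI sites (CCCGGG) start at positions 27, 191, 244, 259.
SmaI cuts after base 3 of each site, so after positions 29, 193, 246, 261.
Linear molecule, 4 cuts → 5 fragments:
  1–29 → 29 bp
  30–193 → 164 bp
  194–246 → 53 bp
  247–261 → 15 bp
  262–271 → 10 bp
Sorted largest to smallest: 164, 53, 29, 15, 10 bp.

164, 53, 29, 15, 10 bp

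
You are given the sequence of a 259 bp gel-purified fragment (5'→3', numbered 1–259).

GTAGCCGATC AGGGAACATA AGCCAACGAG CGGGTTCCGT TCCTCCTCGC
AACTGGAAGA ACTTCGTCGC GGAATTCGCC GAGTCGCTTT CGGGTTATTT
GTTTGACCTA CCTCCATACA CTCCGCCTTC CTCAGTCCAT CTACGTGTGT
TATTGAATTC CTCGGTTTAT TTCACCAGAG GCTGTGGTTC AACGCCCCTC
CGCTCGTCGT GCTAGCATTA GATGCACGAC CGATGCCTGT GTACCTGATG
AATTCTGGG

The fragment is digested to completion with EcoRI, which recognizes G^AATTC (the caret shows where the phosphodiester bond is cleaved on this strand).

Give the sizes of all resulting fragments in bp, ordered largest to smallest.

95, 83, 72, 9 bp

EcoRI sites (GAATTC) start at positions 72, 155, 250.
EcoRI cuts after the first base of each site, so after positions 72, 155, 250.
Linear molecule, 3 cuts → 4 fragments:
  1–72 → 72 bp
  73–155 → 83 bp
  156–250 → 95 bp
  251–259 → 9 bp
Sorted largest to smallest: 95, 83, 72, 9 bp.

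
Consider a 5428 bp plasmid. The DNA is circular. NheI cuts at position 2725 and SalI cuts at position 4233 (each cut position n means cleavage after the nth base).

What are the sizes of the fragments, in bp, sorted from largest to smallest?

Combined cut positions (sorted): 2725, 4233.
Circular molecule, 2 cuts → 2 fragments:
  4233 − 2725 = 1508 bp
  wrap: 5428 − 4233 + 2725 = 3920 bp
Sorted largest to smallest: 3920, 1508 bp.

3920, 1508 bp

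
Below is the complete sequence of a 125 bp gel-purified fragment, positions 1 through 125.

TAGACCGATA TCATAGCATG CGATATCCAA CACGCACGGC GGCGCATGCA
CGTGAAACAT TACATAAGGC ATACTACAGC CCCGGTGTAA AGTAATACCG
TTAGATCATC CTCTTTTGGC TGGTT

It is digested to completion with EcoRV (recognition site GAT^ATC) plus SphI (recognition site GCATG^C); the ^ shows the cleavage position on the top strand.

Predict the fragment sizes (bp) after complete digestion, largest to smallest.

77, 24, 11, 9, 4 bp

EcoRV sites (GATATC) start at positions 7, 22.
EcoRV cuts after base 3 of each site, so after positions 9, 24.
SphI sites (GCATGC) start at positions 16, 44.
SphI cuts after base 5 of each site (before the last base), so after positions 20, 48.
Combined cut positions: 9, 20, 24, 48.
Linear molecule, 4 cuts → 5 fragments:
  1–9 → 9 bp
  10–20 → 11 bp
  21–24 → 4 bp
  25–48 → 24 bp
  49–125 → 77 bp
Sorted largest to smallest: 77, 24, 11, 9, 4 bp.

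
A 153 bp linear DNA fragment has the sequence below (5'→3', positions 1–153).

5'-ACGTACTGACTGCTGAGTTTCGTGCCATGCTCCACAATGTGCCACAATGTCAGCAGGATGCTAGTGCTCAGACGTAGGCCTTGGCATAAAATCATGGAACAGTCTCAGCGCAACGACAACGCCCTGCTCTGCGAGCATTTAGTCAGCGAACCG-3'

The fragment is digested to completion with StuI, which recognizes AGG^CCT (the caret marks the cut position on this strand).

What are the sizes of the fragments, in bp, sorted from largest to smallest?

78, 75 bp

The StuI site (AGGCCT) starts at position 76.
StuI cuts after base 3 of each site, so after position 78.
Linear molecule, 1 cut → 2 fragments:
  1–78 → 78 bp
  79–153 → 75 bp
Sorted largest to smallest: 78, 75 bp.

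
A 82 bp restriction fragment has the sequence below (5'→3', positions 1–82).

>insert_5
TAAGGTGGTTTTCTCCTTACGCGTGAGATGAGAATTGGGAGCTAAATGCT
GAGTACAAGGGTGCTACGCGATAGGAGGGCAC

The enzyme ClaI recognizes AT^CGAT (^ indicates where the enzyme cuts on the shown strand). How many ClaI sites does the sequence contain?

0

No occurrence of ATCGAT is present in the sequence.
ClaI does not cut: 0 sites.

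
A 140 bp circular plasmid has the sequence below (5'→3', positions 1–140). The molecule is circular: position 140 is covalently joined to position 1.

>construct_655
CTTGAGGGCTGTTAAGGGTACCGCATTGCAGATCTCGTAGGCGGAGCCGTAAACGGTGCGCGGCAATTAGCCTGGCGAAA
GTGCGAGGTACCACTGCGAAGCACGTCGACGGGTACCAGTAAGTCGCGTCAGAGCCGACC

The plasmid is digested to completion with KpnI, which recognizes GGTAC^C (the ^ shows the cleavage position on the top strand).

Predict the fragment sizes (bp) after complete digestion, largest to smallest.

KpnI sites (GGTACC) start at positions 17, 87, 112.
KpnI cuts after base 5 of each site (before the last base), so after positions 21, 91, 116.
Circular molecule, 3 cuts → 3 fragments:
  22–91 → 70 bp
  92–116 → 25 bp
  117–140 then 1–21 → 24 + 21 = 45 bp
Sorted largest to smallest: 70, 45, 25 bp.

70, 45, 25 bp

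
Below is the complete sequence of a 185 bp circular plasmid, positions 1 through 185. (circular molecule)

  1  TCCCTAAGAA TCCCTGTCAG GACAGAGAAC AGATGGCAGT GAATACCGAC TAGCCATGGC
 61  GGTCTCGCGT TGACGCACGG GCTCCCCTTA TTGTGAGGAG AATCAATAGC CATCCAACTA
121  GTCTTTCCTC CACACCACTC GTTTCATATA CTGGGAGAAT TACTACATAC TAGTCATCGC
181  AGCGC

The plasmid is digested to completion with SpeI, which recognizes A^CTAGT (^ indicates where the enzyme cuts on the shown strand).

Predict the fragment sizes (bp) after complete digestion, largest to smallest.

SpeI sites (ACTAGT) start at positions 117, 169.
SpeI cuts after the first base of each site, so after positions 117, 169.
Circular molecule, 2 cuts → 2 fragments:
  118–169 → 52 bp
  170–185 then 1–117 → 16 + 117 = 133 bp
Sorted largest to smallest: 133, 52 bp.

133, 52 bp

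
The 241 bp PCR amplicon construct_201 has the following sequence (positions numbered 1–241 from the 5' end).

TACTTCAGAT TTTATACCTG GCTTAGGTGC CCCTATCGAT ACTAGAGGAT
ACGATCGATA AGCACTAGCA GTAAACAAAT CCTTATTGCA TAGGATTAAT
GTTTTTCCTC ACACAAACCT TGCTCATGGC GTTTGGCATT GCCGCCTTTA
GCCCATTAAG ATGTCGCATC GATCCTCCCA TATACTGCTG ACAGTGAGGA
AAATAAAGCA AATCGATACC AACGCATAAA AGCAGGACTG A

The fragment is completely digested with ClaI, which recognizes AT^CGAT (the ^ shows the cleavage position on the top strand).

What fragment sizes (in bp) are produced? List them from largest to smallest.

114, 44, 36, 28, 19 bp

ClaI sites (ATCGAT) start at positions 35, 54, 168, 212.
ClaI cuts after base 2 of each site, so after positions 36, 55, 169, 213.
Linear molecule, 4 cuts → 5 fragments:
  1–36 → 36 bp
  37–55 → 19 bp
  56–169 → 114 bp
  170–213 → 44 bp
  214–241 → 28 bp
Sorted largest to smallest: 114, 44, 36, 28, 19 bp.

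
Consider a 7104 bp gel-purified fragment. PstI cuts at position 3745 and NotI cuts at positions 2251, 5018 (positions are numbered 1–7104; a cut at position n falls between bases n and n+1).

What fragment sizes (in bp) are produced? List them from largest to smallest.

2251, 2086, 1494, 1273 bp

Combined cut positions (sorted): 2251, 3745, 5018.
Linear molecule, 3 cuts → 4 fragments:
  2251 − 0 = 2251 bp
  3745 − 2251 = 1494 bp
  5018 − 3745 = 1273 bp
  7104 − 5018 = 2086 bp
Sorted largest to smallest: 2251, 2086, 1494, 1273 bp.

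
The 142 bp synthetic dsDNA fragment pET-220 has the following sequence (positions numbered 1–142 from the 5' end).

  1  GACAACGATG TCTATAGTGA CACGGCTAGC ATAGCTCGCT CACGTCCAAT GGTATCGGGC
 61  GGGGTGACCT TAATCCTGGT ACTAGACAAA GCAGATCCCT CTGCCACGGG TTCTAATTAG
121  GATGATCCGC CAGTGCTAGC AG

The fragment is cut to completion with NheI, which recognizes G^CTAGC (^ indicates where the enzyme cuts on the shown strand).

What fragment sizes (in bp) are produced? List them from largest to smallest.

NheI sites (GCTAGC) start at positions 25, 135.
NheI cuts after the first base of each site, so after positions 25, 135.
Linear molecule, 2 cuts → 3 fragments:
  1–25 → 25 bp
  26–135 → 110 bp
  136–142 → 7 bp
Sorted largest to smallest: 110, 25, 7 bp.

110, 25, 7 bp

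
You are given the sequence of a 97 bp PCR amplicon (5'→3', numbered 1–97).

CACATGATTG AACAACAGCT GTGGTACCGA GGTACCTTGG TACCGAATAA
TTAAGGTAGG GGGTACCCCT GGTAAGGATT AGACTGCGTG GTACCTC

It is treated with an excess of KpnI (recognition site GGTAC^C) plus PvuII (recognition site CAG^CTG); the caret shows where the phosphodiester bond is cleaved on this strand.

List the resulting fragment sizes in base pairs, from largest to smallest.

28, 23, 18, 9, 8, 8, 3 bp

KpnI sites (GGTACC) start at positions 23, 31, 39, 62, 90.
KpnI cuts after base 5 of each site (before the last base), so after positions 27, 35, 43, 66, 94.
The PvuII site (CAGCTG) starts at position 16.
PvuII cuts after base 3 of each site, so after position 18.
Combined cut positions: 18, 27, 35, 43, 66, 94.
Linear molecule, 6 cuts → 7 fragments:
  1–18 → 18 bp
  19–27 → 9 bp
  28–35 → 8 bp
  36–43 → 8 bp
  44–66 → 23 bp
  67–94 → 28 bp
  95–97 → 3 bp
Sorted largest to smallest: 28, 23, 18, 9, 8, 8, 3 bp.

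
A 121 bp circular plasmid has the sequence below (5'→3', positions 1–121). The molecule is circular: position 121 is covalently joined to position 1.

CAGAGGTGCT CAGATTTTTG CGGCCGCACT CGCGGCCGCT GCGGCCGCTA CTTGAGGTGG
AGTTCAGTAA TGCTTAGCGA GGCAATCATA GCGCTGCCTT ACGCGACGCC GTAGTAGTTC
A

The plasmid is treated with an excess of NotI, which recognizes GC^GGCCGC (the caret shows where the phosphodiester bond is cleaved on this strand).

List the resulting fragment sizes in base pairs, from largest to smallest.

100, 12, 9 bp

NotI sites (GCGGCCGC) start at positions 20, 32, 41.
NotI cuts after base 2 of each site, so after positions 21, 33, 42.
Circular molecule, 3 cuts → 3 fragments:
  22–33 → 12 bp
  34–42 → 9 bp
  43–121 then 1–21 → 79 + 21 = 100 bp
Sorted largest to smallest: 100, 12, 9 bp.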